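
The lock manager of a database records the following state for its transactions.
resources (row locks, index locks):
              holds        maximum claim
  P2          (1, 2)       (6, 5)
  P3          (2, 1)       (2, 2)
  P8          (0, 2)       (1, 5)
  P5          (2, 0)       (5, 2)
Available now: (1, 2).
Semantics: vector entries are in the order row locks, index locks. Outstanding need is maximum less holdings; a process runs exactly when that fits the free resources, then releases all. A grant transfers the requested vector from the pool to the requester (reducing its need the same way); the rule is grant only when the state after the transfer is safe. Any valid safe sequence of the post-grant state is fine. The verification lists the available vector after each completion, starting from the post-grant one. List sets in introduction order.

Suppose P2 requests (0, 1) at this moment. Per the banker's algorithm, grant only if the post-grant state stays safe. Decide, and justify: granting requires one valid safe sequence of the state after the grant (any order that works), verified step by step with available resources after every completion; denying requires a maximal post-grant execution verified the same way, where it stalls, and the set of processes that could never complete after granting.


GRANT — the state after the grant stays safe, e.g. via P3, P5, P2, P8.
Key observation: post-grant, (1, 1) remains, and an order beginning with P3 completes everyone.
Check on the post-grant state, step by step:
  pool = (1, 1)
  run P3 (needs (0, 1), free (1, 1)); after release of (2, 1) the pool is (3, 2)
  run P5 (needs (3, 2), free (3, 2)); after release of (2, 0) the pool is (5, 2)
  run P2 (needs (5, 2), free (5, 2)); after release of (1, 3) the pool is (6, 5)
  run P8 (needs (1, 3), free (6, 5)); after release of (0, 2) the pool is (6, 7)


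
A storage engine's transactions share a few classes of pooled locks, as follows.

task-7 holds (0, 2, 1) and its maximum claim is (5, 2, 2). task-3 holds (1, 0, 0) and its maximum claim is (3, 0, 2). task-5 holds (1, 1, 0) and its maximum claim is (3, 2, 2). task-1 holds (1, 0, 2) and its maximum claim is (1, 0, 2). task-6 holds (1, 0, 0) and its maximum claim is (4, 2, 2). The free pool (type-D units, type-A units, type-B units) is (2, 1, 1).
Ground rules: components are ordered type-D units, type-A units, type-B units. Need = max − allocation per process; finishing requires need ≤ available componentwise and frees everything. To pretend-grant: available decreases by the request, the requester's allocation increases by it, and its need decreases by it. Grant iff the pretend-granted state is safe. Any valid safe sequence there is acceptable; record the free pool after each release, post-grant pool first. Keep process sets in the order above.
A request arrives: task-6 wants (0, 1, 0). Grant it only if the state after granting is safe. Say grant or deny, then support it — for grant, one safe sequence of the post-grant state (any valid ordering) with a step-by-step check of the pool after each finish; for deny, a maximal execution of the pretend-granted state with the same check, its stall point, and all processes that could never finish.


DENY. Granting would leave the state unsafe.
Key observation: after task-1, task-3 the pool peaks at (4, 0, 3), and each blocked process is short somewhere: task-7 on type-D units; task-5 on type-A units; task-6 on type-A units.
After a pretend grant, a maximal execution: task-1, task-3 — then nothing else fits. Step-by-step check:
  pool = (2, 0, 1)
  task-1 needs (0, 0, 0) <= (2, 0, 1) -> finishes; pool += (1, 0, 2) = (3, 0, 3)
  task-3 needs (2, 0, 2) <= (3, 0, 3) -> finishes; pool += (1, 0, 0) = (4, 0, 3)
  task-7 cannot run: need (5, 0, 1) vs free (4, 0, 3) (insufficient type-D units)
  task-5 cannot run: need (2, 1, 2) vs free (4, 0, 3) (insufficient type-A units)
  task-6 cannot run: need (3, 1, 2) vs free (4, 0, 3) (insufficient type-A units)
Post-grant, the permanently blocked set is task-7, task-5 and task-6.


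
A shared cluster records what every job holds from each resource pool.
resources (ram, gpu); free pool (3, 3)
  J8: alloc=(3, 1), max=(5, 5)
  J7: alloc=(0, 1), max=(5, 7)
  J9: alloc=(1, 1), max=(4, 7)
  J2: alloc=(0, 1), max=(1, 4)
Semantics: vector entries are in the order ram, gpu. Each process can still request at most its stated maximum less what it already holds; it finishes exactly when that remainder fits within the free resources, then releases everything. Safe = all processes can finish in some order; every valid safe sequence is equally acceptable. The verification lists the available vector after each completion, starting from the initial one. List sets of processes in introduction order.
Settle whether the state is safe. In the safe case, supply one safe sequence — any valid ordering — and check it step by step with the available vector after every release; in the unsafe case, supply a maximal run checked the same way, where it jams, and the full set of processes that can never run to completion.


UNSAFE.
Key observation: after J2, J8 complete, (6, 5) is the best the pool ever gets, yet each leftover process wants more gpu.
A maximal execution: J2, J8 — then nothing else fits. Step-by-step check:
  pool = (3, 3)
  J2: need (1, 3) fits (3, 3); releases (0, 1), pool now (3, 4)
  J8: need (2, 4) fits (3, 4); releases (3, 1), pool now (6, 5)
  blocked: J7 wants (5, 6), pool (6, 5) — not enough gpu
  blocked: J9 wants (3, 6), pool (6, 5) — not enough gpu
Permanently blocked: J7 and J9.


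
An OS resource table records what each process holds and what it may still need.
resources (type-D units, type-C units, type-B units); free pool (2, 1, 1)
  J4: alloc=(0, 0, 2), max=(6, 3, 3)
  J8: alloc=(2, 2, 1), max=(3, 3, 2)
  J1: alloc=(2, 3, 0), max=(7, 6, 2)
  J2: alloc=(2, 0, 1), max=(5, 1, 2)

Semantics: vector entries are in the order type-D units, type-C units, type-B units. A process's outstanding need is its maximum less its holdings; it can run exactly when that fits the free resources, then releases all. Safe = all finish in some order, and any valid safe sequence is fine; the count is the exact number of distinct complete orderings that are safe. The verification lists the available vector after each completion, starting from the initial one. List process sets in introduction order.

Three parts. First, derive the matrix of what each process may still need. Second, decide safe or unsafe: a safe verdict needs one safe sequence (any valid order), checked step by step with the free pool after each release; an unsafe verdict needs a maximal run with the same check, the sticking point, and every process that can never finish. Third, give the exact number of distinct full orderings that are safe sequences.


(1) Need matrix, components ordered type-D units, type-C units, type-B units:
  J4: (6, 3, 1)
  J8: (1, 1, 1)
  J1: (5, 3, 2)
  J2: (3, 1, 1)
(2) SAFE — a valid safe sequence is J8, J2, J4, J1.
Key observation: the order's first zero-slack moment is J8 ((1, 1, 1) needed, (2, 1, 1) free — a requested resource with nothing to spare).
Verifying each step:
  pool = (2, 1, 1)
  J8: need (1, 1, 1) fits (2, 1, 1); releases (2, 2, 1), pool now (4, 3, 2)
  J2: need (3, 1, 1) fits (4, 3, 2); releases (2, 0, 1), pool now (6, 3, 3)
  J4: need (6, 3, 1) fits (6, 3, 3); releases (0, 0, 2), pool now (6, 3, 5)
  J1: need (5, 3, 2) fits (6, 3, 5); releases (2, 3, 0), pool now (8, 6, 5)
(3) Precisely 2 of the possible complete orderings are safe sequences.


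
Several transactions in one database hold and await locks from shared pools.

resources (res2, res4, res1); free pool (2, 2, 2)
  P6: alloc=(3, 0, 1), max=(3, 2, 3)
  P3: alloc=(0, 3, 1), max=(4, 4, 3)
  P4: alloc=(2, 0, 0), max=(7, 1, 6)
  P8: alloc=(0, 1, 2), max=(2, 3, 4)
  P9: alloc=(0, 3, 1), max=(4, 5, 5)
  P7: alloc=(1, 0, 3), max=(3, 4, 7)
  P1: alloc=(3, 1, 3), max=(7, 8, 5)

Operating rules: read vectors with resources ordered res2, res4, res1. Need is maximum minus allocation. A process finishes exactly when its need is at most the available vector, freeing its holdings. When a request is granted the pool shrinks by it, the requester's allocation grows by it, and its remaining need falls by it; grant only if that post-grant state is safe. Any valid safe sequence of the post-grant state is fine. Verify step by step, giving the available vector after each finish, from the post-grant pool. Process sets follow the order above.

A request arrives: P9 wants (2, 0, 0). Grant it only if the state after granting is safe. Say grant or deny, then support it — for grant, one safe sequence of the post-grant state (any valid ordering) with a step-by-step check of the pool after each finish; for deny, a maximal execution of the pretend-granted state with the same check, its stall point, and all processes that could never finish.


GRANT — the state after the grant stays safe, e.g. via P6, P8, P9, P7, P3, P1, P4.
Key observation: the grant leaves (0, 2, 2) free — enough for P6, whose release restarts the cascade.
Step-by-step check of the post-grant state:
  pool = (0, 2, 2)
  P6: need (0, 2, 2) fits (0, 2, 2); releases (3, 0, 1), pool now (3, 2, 3)
  P8: need (2, 2, 2) fits (3, 2, 3); releases (0, 1, 2), pool now (3, 3, 5)
  P9: need (2, 2, 4) fits (3, 3, 5); releases (2, 3, 1), pool now (5, 6, 6)
  P7: need (2, 4, 4) fits (5, 6, 6); releases (1, 0, 3), pool now (6, 6, 9)
  P3: need (4, 1, 2) fits (6, 6, 9); releases (0, 3, 1), pool now (6, 9, 10)
  P1: need (4, 7, 2) fits (6, 9, 10); releases (3, 1, 3), pool now (9, 10, 13)
  P4: need (5, 1, 6) fits (9, 10, 13); releases (2, 0, 0), pool now (11, 10, 13)


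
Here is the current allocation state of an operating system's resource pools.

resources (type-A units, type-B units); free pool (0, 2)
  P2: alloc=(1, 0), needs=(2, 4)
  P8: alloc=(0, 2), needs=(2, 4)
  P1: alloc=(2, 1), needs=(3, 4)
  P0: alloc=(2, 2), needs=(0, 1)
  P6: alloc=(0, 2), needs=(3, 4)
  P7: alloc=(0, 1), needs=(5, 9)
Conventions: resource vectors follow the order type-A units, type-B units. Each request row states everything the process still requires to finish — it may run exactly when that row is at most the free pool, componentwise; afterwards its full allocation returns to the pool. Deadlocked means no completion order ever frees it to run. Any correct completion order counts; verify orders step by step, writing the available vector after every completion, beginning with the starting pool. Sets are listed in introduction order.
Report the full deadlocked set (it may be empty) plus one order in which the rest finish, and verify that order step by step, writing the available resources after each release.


No process is deadlocked.
Key observation: P0 leads a chain of completions in which each release enables another process.
A valid finishing order for the others: P0, P2, P8, P1, P6, P7. Walking it through:
  pool = (0, 2)
  P0: need (0, 1) fits (0, 2); releases (2, 2), pool now (2, 4)
  P2: need (2, 4) fits (2, 4); releases (1, 0), pool now (3, 4)
  P8: need (2, 4) fits (3, 4); releases (0, 2), pool now (3, 6)
  P1: need (3, 4) fits (3, 6); releases (2, 1), pool now (5, 7)
  P6: need (3, 4) fits (5, 7); releases (0, 2), pool now (5, 9)
  P7: need (5, 9) fits (5, 9); releases (0, 1), pool now (5, 10)


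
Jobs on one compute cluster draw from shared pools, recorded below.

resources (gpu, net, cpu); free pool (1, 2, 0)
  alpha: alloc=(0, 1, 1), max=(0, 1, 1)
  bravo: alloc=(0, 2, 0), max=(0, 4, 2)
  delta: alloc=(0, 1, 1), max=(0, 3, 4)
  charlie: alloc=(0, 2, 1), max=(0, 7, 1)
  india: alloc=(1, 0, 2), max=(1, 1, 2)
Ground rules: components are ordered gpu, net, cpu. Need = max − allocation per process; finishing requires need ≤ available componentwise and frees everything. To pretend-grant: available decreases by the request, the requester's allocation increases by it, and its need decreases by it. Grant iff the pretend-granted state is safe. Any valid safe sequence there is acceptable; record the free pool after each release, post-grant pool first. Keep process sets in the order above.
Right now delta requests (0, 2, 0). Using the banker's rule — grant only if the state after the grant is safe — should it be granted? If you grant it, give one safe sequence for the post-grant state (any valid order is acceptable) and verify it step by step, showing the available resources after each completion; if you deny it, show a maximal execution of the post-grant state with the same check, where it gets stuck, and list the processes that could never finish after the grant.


GRANT: granting preserves safety; a valid post-grant sequence is alpha, india, delta, bravo, charlie.
Key observation: with (1, 0, 0) left after the transfer, alpha can run at once — the state stays safe.
Check on the post-grant state, step by step:
  pool = (1, 0, 0)
  run alpha (needs (0, 0, 0), free (1, 0, 0)); after release of (0, 1, 1) the pool is (1, 1, 1)
  run india (needs (0, 1, 0), free (1, 1, 1)); after release of (1, 0, 2) the pool is (2, 1, 3)
  run delta (needs (0, 0, 3), free (2, 1, 3)); after release of (0, 3, 1) the pool is (2, 4, 4)
  run bravo (needs (0, 2, 2), free (2, 4, 4)); after release of (0, 2, 0) the pool is (2, 6, 4)
  run charlie (needs (0, 5, 0), free (2, 6, 4)); after release of (0, 2, 1) the pool is (2, 8, 5)


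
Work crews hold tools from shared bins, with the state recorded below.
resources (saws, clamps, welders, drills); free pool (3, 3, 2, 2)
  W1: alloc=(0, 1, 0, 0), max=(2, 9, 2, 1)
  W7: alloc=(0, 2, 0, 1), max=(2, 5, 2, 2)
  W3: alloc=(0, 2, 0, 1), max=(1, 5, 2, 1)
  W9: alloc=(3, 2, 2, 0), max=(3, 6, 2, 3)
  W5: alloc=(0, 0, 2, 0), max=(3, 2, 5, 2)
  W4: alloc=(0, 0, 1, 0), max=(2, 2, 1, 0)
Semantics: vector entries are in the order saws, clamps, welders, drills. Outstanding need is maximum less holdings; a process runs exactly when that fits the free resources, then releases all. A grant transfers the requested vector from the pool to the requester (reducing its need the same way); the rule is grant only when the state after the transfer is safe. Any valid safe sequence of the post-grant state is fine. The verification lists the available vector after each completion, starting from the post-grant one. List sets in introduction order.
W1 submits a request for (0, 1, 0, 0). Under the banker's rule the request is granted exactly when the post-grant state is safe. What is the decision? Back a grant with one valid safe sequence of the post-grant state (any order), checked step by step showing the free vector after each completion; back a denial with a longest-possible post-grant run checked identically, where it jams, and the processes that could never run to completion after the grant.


DENY — the pretend-granted state is unsafe.
Key observation: no order helps: past W4, W5, the free pool tops out at (3, 2, 5, 2), below what each blocked process needs in clamps.
After a pretend grant, a maximal execution: W4, W5 — then nothing else fits. Check, step by step:
  pool = (3, 2, 2, 2)
  W4 needs (2, 2, 0, 0) <= (3, 2, 2, 2) -> finishes; pool += (0, 0, 1, 0) = (3, 2, 3, 2)
  W5 needs (3, 2, 3, 2) <= (3, 2, 3, 2) -> finishes; pool += (0, 0, 2, 0) = (3, 2, 5, 2)
  blocked: W1 wants (2, 7, 2, 1), pool (3, 2, 5, 2) — not enough clamps
  blocked: W7 wants (2, 3, 2, 1), pool (3, 2, 5, 2) — not enough clamps
  blocked: W3 wants (1, 3, 2, 0), pool (3, 2, 5, 2) — not enough clamps
  blocked: W9 wants (0, 4, 0, 3), pool (3, 2, 5, 2) — not enough clamps and drills
Post-grant, the permanently blocked set is W1, W7, W3 and W9.


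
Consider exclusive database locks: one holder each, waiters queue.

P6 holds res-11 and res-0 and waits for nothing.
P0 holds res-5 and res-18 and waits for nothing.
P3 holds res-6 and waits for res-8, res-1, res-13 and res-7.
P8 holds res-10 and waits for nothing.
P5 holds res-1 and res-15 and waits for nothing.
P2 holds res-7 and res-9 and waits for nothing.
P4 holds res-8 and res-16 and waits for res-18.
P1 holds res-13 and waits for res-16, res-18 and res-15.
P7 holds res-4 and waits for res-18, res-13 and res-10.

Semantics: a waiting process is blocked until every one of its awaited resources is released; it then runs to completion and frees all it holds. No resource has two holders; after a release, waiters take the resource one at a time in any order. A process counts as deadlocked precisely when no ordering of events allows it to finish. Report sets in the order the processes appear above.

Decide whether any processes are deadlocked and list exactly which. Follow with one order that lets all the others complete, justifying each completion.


The deadlocked set is empty.
Key observation: all waits point, directly or indirectly, at processes that can finish, so nothing is permanently blocked.
A valid finishing order for the others: P5, P6, P0, P4, P2, P1, P3, P8, P7.
Check, step by step:
  run P5 (it waits on nothing); releases res-1 and res-15
  run P6 (it waits on nothing); releases res-11 and res-0
  run P0 (it waits on nothing); releases res-5 and res-18
  P4: everything it awaited (res-18) is free; runs, freeing res-8 and res-16
  run P2 (it waits on nothing); releases res-7 and res-9
  P1: everything it awaited (res-16, res-18 and res-15) is free; runs, freeing res-13
  P3: everything it awaited (res-8, res-1, res-13 and res-7) is free; runs, freeing res-6
  run P8 (it waits on nothing); releases res-10
  P7: everything it awaited (res-18, res-13 and res-10) is free; runs, freeing res-4


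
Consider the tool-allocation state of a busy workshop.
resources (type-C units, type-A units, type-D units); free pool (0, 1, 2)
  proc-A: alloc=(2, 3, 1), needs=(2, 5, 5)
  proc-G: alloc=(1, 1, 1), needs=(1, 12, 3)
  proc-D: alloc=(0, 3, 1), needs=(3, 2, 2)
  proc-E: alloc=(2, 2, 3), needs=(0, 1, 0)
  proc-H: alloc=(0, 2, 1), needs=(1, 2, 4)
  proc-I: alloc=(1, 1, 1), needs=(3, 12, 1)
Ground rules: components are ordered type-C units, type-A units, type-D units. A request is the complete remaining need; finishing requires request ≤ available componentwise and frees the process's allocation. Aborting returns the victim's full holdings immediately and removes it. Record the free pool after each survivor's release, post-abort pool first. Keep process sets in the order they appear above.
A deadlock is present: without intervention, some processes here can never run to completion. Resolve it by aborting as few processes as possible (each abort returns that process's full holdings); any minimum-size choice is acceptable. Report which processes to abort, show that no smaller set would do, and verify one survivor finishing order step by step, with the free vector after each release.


Abort proc-G.
Key observation: proc-I was stuck for good until proc-G gave back (1, 1, 1); in the order shown it finishes at step 5.
Why nothing smaller works: aborting no one leaves the state deadlocked as given.
Survivors finish in the order: proc-E, proc-H, proc-D, proc-A, proc-I. Check, step by step (pool after the aborts first):
  pool = (1, 2, 3)
  proc-E needs (0, 1, 0) <= (1, 2, 3) -> finishes; pool += (2, 2, 3) = (3, 4, 6)
  proc-H needs (1, 2, 4) <= (3, 4, 6) -> finishes; pool += (0, 2, 1) = (3, 6, 7)
  proc-D needs (3, 2, 2) <= (3, 6, 7) -> finishes; pool += (0, 3, 1) = (3, 9, 8)
  proc-A needs (2, 5, 5) <= (3, 9, 8) -> finishes; pool += (2, 3, 1) = (5, 12, 9)
  proc-I needs (3, 12, 1) <= (5, 12, 9) -> finishes; pool += (1, 1, 1) = (6, 13, 10)


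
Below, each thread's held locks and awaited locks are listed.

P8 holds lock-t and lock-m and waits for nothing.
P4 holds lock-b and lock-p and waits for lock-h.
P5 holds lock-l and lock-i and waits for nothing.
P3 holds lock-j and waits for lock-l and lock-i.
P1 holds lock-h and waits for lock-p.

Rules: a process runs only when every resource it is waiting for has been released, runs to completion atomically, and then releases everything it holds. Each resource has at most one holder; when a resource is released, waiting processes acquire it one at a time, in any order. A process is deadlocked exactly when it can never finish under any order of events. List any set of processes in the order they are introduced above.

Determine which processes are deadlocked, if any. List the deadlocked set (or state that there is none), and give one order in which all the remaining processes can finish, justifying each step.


The deadlocked set is P4 and P1.
Key observation: the wait chain closes on itself along P4 -> P1 -> P4; no other process is dragged down with it.
A valid finishing order for the others: P5, P3, P8.
Check, step by step:
  P5 waits on nothing -> runs at once and releases lock-l and lock-i
  P3: everything it awaited (lock-l and lock-i) is free; runs, freeing lock-j
  P8 waits on nothing -> runs at once and releases lock-t and lock-m


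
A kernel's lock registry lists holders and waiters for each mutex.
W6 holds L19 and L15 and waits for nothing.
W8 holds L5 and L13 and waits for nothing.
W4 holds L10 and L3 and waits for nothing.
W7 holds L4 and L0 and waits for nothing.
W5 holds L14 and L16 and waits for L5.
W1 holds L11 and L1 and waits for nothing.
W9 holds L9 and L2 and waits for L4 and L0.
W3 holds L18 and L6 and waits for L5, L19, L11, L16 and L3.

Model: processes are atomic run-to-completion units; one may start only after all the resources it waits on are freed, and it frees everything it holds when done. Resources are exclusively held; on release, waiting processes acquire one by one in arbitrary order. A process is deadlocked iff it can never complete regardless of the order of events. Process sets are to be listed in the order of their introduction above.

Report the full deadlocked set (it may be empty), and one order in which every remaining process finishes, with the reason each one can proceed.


Nothing here is deadlocked.
Key observation: every chain of waits terminates; starting from the processes that wait on nothing, all the rest unlock in turn.
A valid finishing order for the others: W8, W1, W7, W6, W4, W5, W9, W3.
Walking it through:
  W8: no waits; runs immediately, freeing L5 and L13
  W1: no waits; runs immediately, freeing L11 and L1
  W7: no waits; runs immediately, freeing L4 and L0
  W6: no waits; runs immediately, freeing L19 and L15
  W4: no waits; runs immediately, freeing L10 and L3
  run W5 (all its waits — L5 — are resolved); releases L14 and L16
  run W9 (all its waits — L4 and L0 — are resolved); releases L9 and L2
  run W3 (all its waits — L5, L19, L11, L16 and L3 — are resolved); releases L18 and L6


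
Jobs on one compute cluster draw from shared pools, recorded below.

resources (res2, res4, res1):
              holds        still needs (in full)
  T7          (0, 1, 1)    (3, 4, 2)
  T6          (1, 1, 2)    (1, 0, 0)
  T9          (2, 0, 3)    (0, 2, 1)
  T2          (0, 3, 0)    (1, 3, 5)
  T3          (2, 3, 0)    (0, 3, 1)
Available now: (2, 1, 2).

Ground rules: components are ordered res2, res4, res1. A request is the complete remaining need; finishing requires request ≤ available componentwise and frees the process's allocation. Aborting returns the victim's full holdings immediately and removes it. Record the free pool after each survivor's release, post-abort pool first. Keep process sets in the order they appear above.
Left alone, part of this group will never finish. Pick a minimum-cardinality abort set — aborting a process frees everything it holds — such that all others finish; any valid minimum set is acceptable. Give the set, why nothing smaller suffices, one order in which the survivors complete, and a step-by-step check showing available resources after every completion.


Minimum abort set: T7.
Key observation: the returned (0, 1, 1) from T7 is what brings T2 — unrunnable before, under any order — into play at step 3.
Why nothing smaller works: aborting no one leaves the state deadlocked as given.
Survivors finish in the order: T6, T9, T2, T3. Verifying each step (pool after the aborts first):
  pool = (2, 2, 3)
  T6: need (1, 0, 0) fits (2, 2, 3); releases (1, 1, 2), pool now (3, 3, 5)
  T9: need (0, 2, 1) fits (3, 3, 5); releases (2, 0, 3), pool now (5, 3, 8)
  T2: need (1, 3, 5) fits (5, 3, 8); releases (0, 3, 0), pool now (5, 6, 8)
  T3: need (0, 3, 1) fits (5, 6, 8); releases (2, 3, 0), pool now (7, 9, 8)


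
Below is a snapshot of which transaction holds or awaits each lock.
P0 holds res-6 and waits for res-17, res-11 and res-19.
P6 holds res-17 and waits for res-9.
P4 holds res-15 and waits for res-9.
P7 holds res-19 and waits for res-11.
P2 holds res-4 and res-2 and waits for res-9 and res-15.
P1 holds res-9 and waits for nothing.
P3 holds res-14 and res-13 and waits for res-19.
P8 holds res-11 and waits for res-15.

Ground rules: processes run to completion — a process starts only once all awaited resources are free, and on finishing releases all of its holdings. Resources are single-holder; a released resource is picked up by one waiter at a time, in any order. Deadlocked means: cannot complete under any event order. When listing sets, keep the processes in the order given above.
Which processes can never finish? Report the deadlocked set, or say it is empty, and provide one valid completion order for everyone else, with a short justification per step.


No process is deadlocked.
Key observation: no waiting chain loops back on itself — every chain ends at a process that waits on nothing, so everyone eventually runs.
The rest can finish in the order P1, P6, P4, P2, P8, P7, P0, P3.
Verifying each step:
  P1: no waits; runs immediately, freeing res-9
  P6 waits on res-9 — all released -> runs and releases res-17
  P4 waits on res-9 — all released -> runs and releases res-15
  P2 waits on res-9 and res-15 — all released -> runs and releases res-4 and res-2
  P8 waits on res-15 — all released -> runs and releases res-11
  P7 waits on res-11 — all released -> runs and releases res-19
  P0 waits on res-17, res-11 and res-19 — all released -> runs and releases res-6
  P3 waits on res-19 — all released -> runs and releases res-14 and res-13


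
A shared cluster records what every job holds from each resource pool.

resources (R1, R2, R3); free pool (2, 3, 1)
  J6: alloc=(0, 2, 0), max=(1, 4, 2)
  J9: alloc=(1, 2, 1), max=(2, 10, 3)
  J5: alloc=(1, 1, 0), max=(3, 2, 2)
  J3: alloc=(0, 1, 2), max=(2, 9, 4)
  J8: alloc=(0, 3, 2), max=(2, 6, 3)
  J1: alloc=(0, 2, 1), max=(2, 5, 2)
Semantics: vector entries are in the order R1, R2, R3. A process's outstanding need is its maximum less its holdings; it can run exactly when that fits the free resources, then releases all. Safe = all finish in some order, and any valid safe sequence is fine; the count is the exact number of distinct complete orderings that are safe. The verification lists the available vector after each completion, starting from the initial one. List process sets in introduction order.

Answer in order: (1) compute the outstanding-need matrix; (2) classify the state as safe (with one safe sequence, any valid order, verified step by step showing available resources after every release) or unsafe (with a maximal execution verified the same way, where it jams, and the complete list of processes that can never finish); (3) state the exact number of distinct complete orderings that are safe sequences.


(1) Remaining need (order R1, R2, R3):
  J6: (1, 2, 2)
  J9: (1, 8, 2)
  J5: (2, 1, 2)
  J3: (2, 8, 2)
  J8: (2, 3, 1)
  J1: (2, 3, 1)
(2) SAFE. One safe sequence: J1, J6, J5, J3, J8, J9.
Key observation: J1 is the earliest step where a requested resource binds exactly: need (2, 3, 1), pool (2, 3, 1) at its turn.
Verifying each step:
  pool = (2, 3, 1)
  J1: need (2, 3, 1) fits (2, 3, 1); releases (0, 2, 1), pool now (2, 5, 2)
  J6: need (1, 2, 2) fits (2, 5, 2); releases (0, 2, 0), pool now (2, 7, 2)
  J5: need (2, 1, 2) fits (2, 7, 2); releases (1, 1, 0), pool now (3, 8, 2)
  J3: need (2, 8, 2) fits (3, 8, 2); releases (0, 1, 2), pool now (3, 9, 4)
  J8: need (2, 3, 1) fits (3, 9, 4); releases (0, 3, 2), pool now (3, 12, 6)
  J9: need (1, 8, 2) fits (3, 12, 6); releases (1, 2, 1), pool now (4, 14, 7)
(3) Exactly 108 of the possible complete orderings are safe sequences.


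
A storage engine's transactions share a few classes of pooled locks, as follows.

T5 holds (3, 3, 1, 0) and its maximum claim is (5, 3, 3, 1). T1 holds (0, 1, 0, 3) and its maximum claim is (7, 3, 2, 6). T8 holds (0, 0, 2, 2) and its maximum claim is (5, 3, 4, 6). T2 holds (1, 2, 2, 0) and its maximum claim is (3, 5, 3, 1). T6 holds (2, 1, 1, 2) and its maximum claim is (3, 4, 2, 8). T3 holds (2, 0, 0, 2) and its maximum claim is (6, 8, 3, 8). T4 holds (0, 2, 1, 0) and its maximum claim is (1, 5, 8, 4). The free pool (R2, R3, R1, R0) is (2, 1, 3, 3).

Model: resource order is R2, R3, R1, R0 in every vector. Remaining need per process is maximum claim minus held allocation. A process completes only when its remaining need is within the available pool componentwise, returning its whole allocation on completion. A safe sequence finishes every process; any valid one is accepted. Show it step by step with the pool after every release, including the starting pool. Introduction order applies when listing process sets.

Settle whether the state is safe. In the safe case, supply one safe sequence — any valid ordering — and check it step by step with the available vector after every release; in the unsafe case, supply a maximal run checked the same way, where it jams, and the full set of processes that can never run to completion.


UNSAFE.
Key observation: after T5, T2 the pool peaks at (6, 6, 6, 3), and each blocked process is short somewhere: T1 on R2; T8 on R0; T6 on R0; T3 on R3, R0; T4 on R1, R0.
The run T5, T2 cannot be extended any further. Check, step by step:
  pool = (2, 1, 3, 3)
  run T5 (needs (2, 0, 2, 1), free (2, 1, 3, 3)); after release of (3, 3, 1, 0) the pool is (5, 4, 4, 3)
  run T2 (needs (2, 3, 1, 1), free (5, 4, 4, 3)); after release of (1, 2, 2, 0) the pool is (6, 6, 6, 3)
  blocked: T1 wants (7, 2, 2, 3), pool (6, 6, 6, 3) — not enough R2
  blocked: T8 wants (5, 3, 2, 4), pool (6, 6, 6, 3) — not enough R0
  blocked: T6 wants (1, 3, 1, 6), pool (6, 6, 6, 3) — not enough R0
  blocked: T3 wants (4, 8, 3, 6), pool (6, 6, 6, 3) — not enough R3 and R0
  blocked: T4 wants (1, 3, 7, 4), pool (6, 6, 6, 3) — not enough R1 and R0
Processes that can never finish: T1, T8, T6, T3 and T4.


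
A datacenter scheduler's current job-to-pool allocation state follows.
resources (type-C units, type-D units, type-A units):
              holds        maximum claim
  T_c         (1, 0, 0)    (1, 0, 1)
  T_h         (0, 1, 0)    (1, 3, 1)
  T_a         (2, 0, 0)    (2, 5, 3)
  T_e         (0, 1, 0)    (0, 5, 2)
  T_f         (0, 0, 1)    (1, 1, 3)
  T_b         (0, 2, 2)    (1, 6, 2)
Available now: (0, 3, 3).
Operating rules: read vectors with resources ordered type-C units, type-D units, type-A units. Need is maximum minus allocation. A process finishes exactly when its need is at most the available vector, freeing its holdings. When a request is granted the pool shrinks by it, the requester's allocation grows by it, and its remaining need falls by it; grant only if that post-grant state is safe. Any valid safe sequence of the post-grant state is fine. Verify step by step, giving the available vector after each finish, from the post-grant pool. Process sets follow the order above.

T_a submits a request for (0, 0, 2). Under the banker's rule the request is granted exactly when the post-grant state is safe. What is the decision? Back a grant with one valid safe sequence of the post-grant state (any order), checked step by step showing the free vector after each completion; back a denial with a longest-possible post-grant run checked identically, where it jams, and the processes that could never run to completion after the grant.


GRANT — the state after the grant stays safe, e.g. via T_c, T_h, T_b, T_a, T_f, T_e.
Key observation: after the grant the pool drops to (0, 3, 1), which still lets T_c finish first and unwind the rest.
Check on the post-grant state, step by step:
  pool = (0, 3, 1)
  T_c needs (0, 0, 1) <= (0, 3, 1) -> finishes; pool += (1, 0, 0) = (1, 3, 1)
  T_h needs (1, 2, 1) <= (1, 3, 1) -> finishes; pool += (0, 1, 0) = (1, 4, 1)
  T_b needs (1, 4, 0) <= (1, 4, 1) -> finishes; pool += (0, 2, 2) = (1, 6, 3)
  T_a needs (0, 5, 1) <= (1, 6, 3) -> finishes; pool += (2, 0, 2) = (3, 6, 5)
  T_f needs (1, 1, 2) <= (3, 6, 5) -> finishes; pool += (0, 0, 1) = (3, 6, 6)
  T_e needs (0, 4, 2) <= (3, 6, 6) -> finishes; pool += (0, 1, 0) = (3, 7, 6)


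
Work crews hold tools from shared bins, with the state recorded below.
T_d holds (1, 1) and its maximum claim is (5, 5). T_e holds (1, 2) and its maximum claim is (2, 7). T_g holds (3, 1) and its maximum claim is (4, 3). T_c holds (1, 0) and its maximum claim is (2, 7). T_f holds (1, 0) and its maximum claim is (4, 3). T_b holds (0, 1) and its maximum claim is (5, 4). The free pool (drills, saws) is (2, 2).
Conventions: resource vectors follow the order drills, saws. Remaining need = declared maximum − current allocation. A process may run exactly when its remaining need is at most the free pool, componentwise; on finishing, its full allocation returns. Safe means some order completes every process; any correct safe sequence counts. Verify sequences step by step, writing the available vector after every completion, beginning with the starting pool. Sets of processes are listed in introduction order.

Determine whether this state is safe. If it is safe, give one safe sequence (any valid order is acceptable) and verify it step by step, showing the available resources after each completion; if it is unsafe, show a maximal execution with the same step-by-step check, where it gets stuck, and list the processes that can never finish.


SAFE. One safe sequence: T_g, T_b, T_d, T_e, T_f, T_c.
Key observation: T_g is the earliest step where a requested resource binds exactly: need (1, 2), pool (2, 2) at its turn.
Verifying each step:
  pool = (2, 2)
  T_g needs (1, 2) <= (2, 2) -> finishes; pool += (3, 1) = (5, 3)
  T_b needs (5, 3) <= (5, 3) -> finishes; pool += (0, 1) = (5, 4)
  T_d needs (4, 4) <= (5, 4) -> finishes; pool += (1, 1) = (6, 5)
  T_e needs (1, 5) <= (6, 5) -> finishes; pool += (1, 2) = (7, 7)
  T_f needs (3, 3) <= (7, 7) -> finishes; pool += (1, 0) = (8, 7)
  T_c needs (1, 7) <= (8, 7) -> finishes; pool += (1, 0) = (9, 7)


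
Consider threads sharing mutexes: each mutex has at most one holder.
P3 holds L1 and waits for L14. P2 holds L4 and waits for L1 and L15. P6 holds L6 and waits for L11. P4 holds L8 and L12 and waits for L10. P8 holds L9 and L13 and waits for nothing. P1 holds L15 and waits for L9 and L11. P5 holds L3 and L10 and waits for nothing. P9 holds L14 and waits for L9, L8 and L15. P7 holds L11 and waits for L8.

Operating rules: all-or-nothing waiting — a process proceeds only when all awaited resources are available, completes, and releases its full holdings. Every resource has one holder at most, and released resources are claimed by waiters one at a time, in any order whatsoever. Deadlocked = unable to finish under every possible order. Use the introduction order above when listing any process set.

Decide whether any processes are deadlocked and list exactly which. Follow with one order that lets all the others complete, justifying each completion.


The deadlocked set is empty.
Key observation: the waits form no ring: some process can always run, and its releases unblock the others one by one.
The rest can finish in the order P5, P4, P8, P7, P1, P9, P3, P2, P6.
Walking it through:
  P5 waits on nothing -> runs at once and releases L3 and L10
  P4 waits on L10 — all released -> runs and releases L8 and L12
  P8 waits on nothing -> runs at once and releases L9 and L13
  P7 waits on L8 — all released -> runs and releases L11
  P1 waits on L9 and L11 — all released -> runs and releases L15
  P9 waits on L9, L8 and L15 — all released -> runs and releases L14
  P3 waits on L14 — all released -> runs and releases L1
  P2 waits on L1 and L15 — all released -> runs and releases L4
  P6 waits on L11 — all released -> runs and releases L6


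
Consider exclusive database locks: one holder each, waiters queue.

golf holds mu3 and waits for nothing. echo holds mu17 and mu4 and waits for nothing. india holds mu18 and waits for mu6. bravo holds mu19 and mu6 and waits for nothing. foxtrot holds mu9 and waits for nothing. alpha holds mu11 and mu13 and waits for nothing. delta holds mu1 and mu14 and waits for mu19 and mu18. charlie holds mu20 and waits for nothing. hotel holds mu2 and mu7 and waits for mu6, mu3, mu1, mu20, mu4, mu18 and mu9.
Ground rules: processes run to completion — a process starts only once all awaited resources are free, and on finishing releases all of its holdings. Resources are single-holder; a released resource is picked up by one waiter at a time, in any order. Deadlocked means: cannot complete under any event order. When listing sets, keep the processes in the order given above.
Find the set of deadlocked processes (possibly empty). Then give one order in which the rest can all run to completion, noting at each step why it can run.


Nothing here is deadlocked.
Key observation: the wait graph is acyclic; completion cascades from the unblocked processes through everyone else.
A valid finishing order for the others: golf, charlie, bravo, echo, india, foxtrot, delta, alpha, hotel.
Walking it through:
  golf waits on nothing -> runs at once and releases mu3
  charlie waits on nothing -> runs at once and releases mu20
  bravo waits on nothing -> runs at once and releases mu19 and mu6
  echo waits on nothing -> runs at once and releases mu17 and mu4
  india: everything it awaited (mu6) is free; runs, freeing mu18
  foxtrot waits on nothing -> runs at once and releases mu9
  delta: everything it awaited (mu19 and mu18) is free; runs, freeing mu1 and mu14
  alpha waits on nothing -> runs at once and releases mu11 and mu13
  hotel: everything it awaited (mu6, mu3, mu1, mu20, mu4, mu18 and mu9) is free; runs, freeing mu2 and mu7


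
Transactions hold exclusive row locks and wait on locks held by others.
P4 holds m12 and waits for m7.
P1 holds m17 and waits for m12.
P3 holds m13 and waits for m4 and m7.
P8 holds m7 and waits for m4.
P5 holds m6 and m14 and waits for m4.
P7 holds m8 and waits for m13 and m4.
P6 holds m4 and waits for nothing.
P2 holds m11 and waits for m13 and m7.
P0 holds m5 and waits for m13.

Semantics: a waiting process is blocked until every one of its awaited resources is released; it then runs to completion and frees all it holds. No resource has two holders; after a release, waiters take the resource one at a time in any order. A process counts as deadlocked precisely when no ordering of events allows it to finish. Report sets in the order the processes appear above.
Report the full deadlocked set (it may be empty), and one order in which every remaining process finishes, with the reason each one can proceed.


Nothing here is deadlocked.
Key observation: the wait relation is loop-free; peeling off processes with no waits unwinds the whole state.
A valid finishing order for the others: P6, P8, P4, P1, P5, P3, P2, P0, P7.
Step-by-step check:
  P6 waits on nothing -> runs at once and releases m4
  run P8 (all its waits — m4 — are resolved); releases m7
  run P4 (all its waits — m7 — are resolved); releases m12
  run P1 (all its waits — m12 — are resolved); releases m17
  run P5 (all its waits — m4 — are resolved); releases m6 and m14
  run P3 (all its waits — m4 and m7 — are resolved); releases m13
  run P2 (all its waits — m13 and m7 — are resolved); releases m11
  run P0 (all its waits — m13 — are resolved); releases m5
  run P7 (all its waits — m13 and m4 — are resolved); releases m8


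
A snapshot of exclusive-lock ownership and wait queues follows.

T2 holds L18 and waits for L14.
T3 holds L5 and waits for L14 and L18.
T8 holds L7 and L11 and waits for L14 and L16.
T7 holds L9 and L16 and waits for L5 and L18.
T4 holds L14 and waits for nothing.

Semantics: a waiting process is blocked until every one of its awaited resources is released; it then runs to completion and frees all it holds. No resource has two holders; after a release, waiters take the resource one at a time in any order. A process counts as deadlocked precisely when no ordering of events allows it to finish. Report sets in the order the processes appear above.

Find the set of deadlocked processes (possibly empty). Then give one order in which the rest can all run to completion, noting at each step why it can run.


The deadlocked set is empty.
Key observation: although several processes wait, no cycle exists — each chain bottoms out at a free runner.
A valid finishing order for the others: T4, T2, T3, T7, T8.
Verifying each step:
  run T4 (it waits on nothing); releases L14
  T2 waits on L14 — all released -> runs and releases L18
  T3 waits on L14 and L18 — all released -> runs and releases L5
  T7 waits on L5 and L18 — all released -> runs and releases L9 and L16
  T8 waits on L14 and L16 — all released -> runs and releases L7 and L11
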